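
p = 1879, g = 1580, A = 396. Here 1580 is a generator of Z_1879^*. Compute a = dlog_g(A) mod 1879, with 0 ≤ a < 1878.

Baby-step giant-step with m = ceil(sqrt(1878)) = 44.
Baby table (1580^j mod 1879 for j=0..43):
  0:1  1:1580  2:1088  3:1634  4:1853  5:258  6:1776  7:733
  8:676  9:808  10:799  11:1611  12:1214  13:1540  14:1774  15:1331
  16:379  17:1298  18:851  19:1095  20:1420  21:74  22:422  23:1594
  24:660  25:1834  26:302  27:1773  28:1630  29:1170  30:1543  31:877
  32:837  33:1523  34:1220  35:1625  36:786  37:1740  38:223  39:967
  40:233  41:1735  42:1718  43:1164
Giant step factor: 1580^(-44) ≡ 424 (mod 1879).
Scan 396·424^i mod 1879 for i = 0, 1, …:
  i=0: 396   i=1: 673   i=2: 1623   i=3: 438
  i=4: 1570   i=5: 514   i=6: 1851   i=7: 1281
  i=8: 113   i=9: 937     …   i=15: 636
  i=16: 967
Match at i=16, j=39: a = 16·44 + 39 = 743.

743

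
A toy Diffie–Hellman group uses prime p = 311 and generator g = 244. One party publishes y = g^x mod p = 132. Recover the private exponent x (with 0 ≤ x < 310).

197

Baby-step giant-step with m = ceil(sqrt(310)) = 18.
Baby table (244^j mod 311 for j=0..17):
  0:1  1:244  2:135  3:285  4:187  5:222  6:54  7:114
  8:137  9:151  10:146  11:170  12:117  13:247  14:245  15:68
  16:109  17:161
Giant step factor: 244^(-18) ≡ 73 (mod 311).
Scan 132·73^i mod 311 for i = 0, 1, …:
  i=0: 132   i=1: 306   i=2: 257   i=3: 101
  i=4: 220   i=5: 199   i=6: 221   i=7: 272
  i=8: 263   i=9: 228   i=10: 161
Match at i=10, j=17: x = 10·18 + 17 = 197.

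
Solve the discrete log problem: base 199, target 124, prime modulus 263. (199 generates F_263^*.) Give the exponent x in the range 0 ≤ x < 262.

148

Baby-step giant-step with m = ceil(sqrt(262)) = 17.
Baby table (199^j mod 263 for j=0..16):
  0:1  1:199  2:151  3:67  4:183  5:123  6:18  7:163
  8:88  9:154  10:138  11:110  12:61  13:41  14:6  15:142
  16:117
Giant step factor: 199^(-17) ≡ 193 (mod 263).
Scan 124·193^i mod 263 for i = 0, 1, …:
  i=0: 124   i=1: 262   i=2: 70   i=3: 97
  i=4: 48   i=5: 59   i=6: 78   i=7: 63
  i=8: 61
Match at i=8, j=12: x = 8·17 + 12 = 148.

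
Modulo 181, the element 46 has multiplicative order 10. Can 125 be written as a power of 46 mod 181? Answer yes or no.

⟨46⟩ has order 10; its elements mod 181 are {1, 42, 46, 56, 59, 122, 125, 135, 139, 180}.
125 is in this set.

yes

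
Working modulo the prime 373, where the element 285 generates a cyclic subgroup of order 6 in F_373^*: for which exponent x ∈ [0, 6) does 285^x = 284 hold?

2

Successive powers of 285 modulo 373:
  285^0=1  285^1=285  285^2=284
So 285^2 ≡ 284 (mod 373), giving x = 2.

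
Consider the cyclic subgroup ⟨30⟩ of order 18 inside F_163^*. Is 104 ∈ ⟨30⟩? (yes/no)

104 ∈ ⟨30⟩ iff 104^18 ≡ 1 (mod 163), since |⟨30⟩| = 18.
104^18 mod 163 = 1.
Since 1 = 1, 104 lies in the subgroup.

yes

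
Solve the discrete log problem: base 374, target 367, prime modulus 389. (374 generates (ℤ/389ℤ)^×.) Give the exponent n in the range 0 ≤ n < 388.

Baby-step giant-step with m = ceil(sqrt(388)) = 20.
Baby table (374^j mod 389 for j=0..19):
  0:1  1:374  2:225  3:126  4:55  5:342  6:316  7:317
  8:302  9:138  10:264  11:319  12:272  13:199  14:127  15:40
  16:178  17:53  18:372  19:255
Giant step factor: 374^(-20) ≡ 6 (mod 389).
Scan 367·6^i mod 389 for i = 0, 1, …:
  i=0: 367   i=1: 257   i=2: 375   i=3: 305
  i=4: 274   i=5: 88   i=6: 139   i=7: 56
  i=8: 336   i=9: 71     …   i=17: 118
  i=18: 319
Match at i=18, j=11: n = 18·20 + 11 = 371.

371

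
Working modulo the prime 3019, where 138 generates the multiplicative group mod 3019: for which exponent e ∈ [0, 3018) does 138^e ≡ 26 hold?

1985

Baby-step giant-step with m = ceil(sqrt(3018)) = 55.
Baby table (138^j mod 3019 for j=0..54):
  0:1  1:138  2:930  3:1542  4:1466  5:35  6:1811  7:2360
  8:2647  9:3006  10:1225  11:3005  12:1087  13:2075  14:2564  15:609
  16:2529  17:1817  18:169  19:2189  20:182  21:964  22:196  23:2896
  24:1140  25:332  26:531  27:822  28:1733  29:653  30:2563  31:471
  32:1599  33:275  34:1722  35:2154  36:1390  37:1623  38:568  39:2909
  40:2934  41:346  42:2463  43:1766  44:2188  45:44  46:34  47:1673
  48:1430  49:1105  50:1540  51:1190  52:1194  53:1746  54:2447
Giant step factor: 138^(-55) ≡ 1127 (mod 3019).
Scan 26·1127^i mod 3019 for i = 0, 1, …:
  i=0: 26   i=1: 2131   i=2: 1532   i=3: 2715
  i=4: 1558   i=5: 1827   i=6: 71   i=7: 1523
  i=8: 1629   i=9: 331     …   i=35: 2644
  i=36: 35
Match at i=36, j=5: e = 36·55 + 5 = 1985.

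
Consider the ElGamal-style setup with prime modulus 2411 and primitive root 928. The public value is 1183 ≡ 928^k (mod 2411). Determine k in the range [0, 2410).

Baby-step giant-step with m = ceil(sqrt(2410)) = 50.
Baby table (928^j mod 2411 for j=0..49):
  0:1  1:928  2:457  3:2171  4:1503  5:1226  6:2147  7:930
  8:2313  9:674  10:1023  11:1821  12:2188  13:402  14:1762  15:478
  16:2371  17:1456  18:1008  19:2367  20:155  21:1591  22:916  23:1376
  24:1509  25:1972  26:67  27:1901  28:1687  29:797  30:1850  31:168
  32:1600  33:2035  34:667  35:1760  36:1033  37:1457  38:1936  39:413
  40:2326  41:683  42:2142  43:1112  44:28  45:1874  46:741  47:513
  48:1097  49:574
Giant step factor: 928^(-50) ≡ 1577 (mod 2411).
Scan 1183·1577^i mod 2411 for i = 0, 1, …:
  i=0: 1183   i=1: 1888   i=2: 2202   i=3: 714
  i=4: 41   i=5: 1971   i=6: 488   i=7: 467
  i=8: 1104   i=9: 266     …   i=43: 1460
  i=44: 2326
Match at i=44, j=40: k = 44·50 + 40 = 2240.

2240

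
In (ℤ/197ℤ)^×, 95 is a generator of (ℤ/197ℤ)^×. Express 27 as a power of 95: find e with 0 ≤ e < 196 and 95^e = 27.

145

Baby-step giant-step with m = ceil(sqrt(196)) = 14.
Baby table (95^j mod 197 for j=0..13):
  0:1  1:95  2:160  3:31  4:187  5:35  6:173  7:84
  8:100  9:44  10:43  11:145  12:182  13:151
Giant step factor: 95^(-14) ≡ 93 (mod 197).
Scan 27·93^i mod 197 for i = 0, 1, …:
  i=0: 27   i=1: 147   i=2: 78   i=3: 162
  i=4: 94   i=5: 74   i=6: 184   i=7: 170
  i=8: 50   i=9: 119   i=10: 35
Match at i=10, j=5: e = 10·14 + 5 = 145.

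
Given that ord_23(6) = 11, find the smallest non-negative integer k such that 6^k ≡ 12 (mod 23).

6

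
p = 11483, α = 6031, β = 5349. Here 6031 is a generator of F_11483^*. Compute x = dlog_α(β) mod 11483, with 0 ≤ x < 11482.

8468

Baby-step giant-step with m = ceil(sqrt(11482)) = 108.
Baby table (6031^j mod 11483 for j=0..107):
  0:1  1:6031  2:6300  3:9536  4:4752  5:9227  6:1419  7:3154
  8:5926  9:4610  10:2567  11:2493  12:4036  13:8639  14:3438  15:7763
  16:2462  17:803  18:8550  19:6380  20:9730  21:3500  22:2746  23:2640
  24:6402  25:4616  26:4304  27:5844  28:3837  29:2702  30:1385  31:4794
  32:9903  33:1910  34:1761  35:10299  36:1722  37:4750  38:8648  39:302
  40:7048  41:7905  42:9122  43:11212  44:7668  45:3667  46:10902  47:9787
  48:2777  49:5873  50:6491  51:1674  52:2337  53:4806  54:1894  55:8612
  56:1363  57:9908  58:9099  59:10295  60:564  61:2516  62:4953  63:4260
  64:4589  65:2229  66:7989  67:10474  68:711  69:4882  70:930  71:5126
  72:2670  73:3604  74:9888  75:3309  76:10608  77:5055  78:10823  79:4141
  80:10329  81:10407  82:10022  83:7653  84:5066  85:8266  86:4543  87:395
  88:5264  89:8172  90:296  91:5311  92:4554  93:9321  94:5666  95:9721
  96:6636  97:3461  98:8680  99:9566  100:1954  101:3016  102:424  103:7918
  104:7144  105:1248  106:5323  107:8028
Giant step factor: 6031^(-108) ≡ 8936 (mod 11483).
Scan 5349·8936^i mod 11483 for i = 0, 1, …:
  i=0: 5349   i=1: 6418   i=2: 5146   i=3: 6724
  i=4: 6608   i=5: 3502   i=6: 2697   i=7: 9058
  i=8: 10104   i=9: 9998     …   i=77: 7747
  i=78: 7668
Match at i=78, j=44: x = 78·108 + 44 = 8468.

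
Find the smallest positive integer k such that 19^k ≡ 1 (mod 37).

36

The order of 19 must divide p − 1 = 36 = 2^2 · 3^2.
Divisors: 1, 2, 3, 4, 6, 9, 12, 18, 36.
Check each in increasing order: 19^1 ≡ 19;  19^2 ≡ 28;  19^3 ≡ 14;  19^4 ≡ 7;  19^6 ≡ 11;  19^9 ≡ 6;  19^12 ≡ 10;  19^18 ≡ 36;  19^36 ≡ 1.
Smallest exponent giving 1 is 36.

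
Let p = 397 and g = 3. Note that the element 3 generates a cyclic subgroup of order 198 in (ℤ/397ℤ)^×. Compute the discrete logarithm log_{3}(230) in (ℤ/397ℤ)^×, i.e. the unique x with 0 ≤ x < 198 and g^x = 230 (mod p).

9

Baby-step giant-step with m = ceil(sqrt(198)) = 15.
Baby table (3^j mod 397 for j=0..14):
  0:1  1:3  2:9  3:27  4:81  5:243  6:332  7:202
  8:209  9:230  10:293  11:85  12:255  13:368  14:310
Giant step factor: 3^(-15) ≡ 289 (mod 397).
Scan 230·289^i mod 397 for i = 0, 1, …:
  i=0: 230
Match at i=0, j=9: x = 0·15 + 9 = 9.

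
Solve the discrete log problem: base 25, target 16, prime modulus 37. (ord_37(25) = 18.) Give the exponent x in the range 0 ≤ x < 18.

4

Successive powers of 25 modulo 37:
  25^0=1  25^1=25  25^2=33  25^3=11  25^4=16
So 25^4 ≡ 16 (mod 37), giving x = 4.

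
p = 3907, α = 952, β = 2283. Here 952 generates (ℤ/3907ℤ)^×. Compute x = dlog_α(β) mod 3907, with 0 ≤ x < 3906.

Baby-step giant-step with m = ceil(sqrt(3906)) = 63.
Baby table (952^j mod 3907 for j=0..62):
  0:1  1:952  2:3787  3:2970  4:2679  5:3044  6:2801  7:1978
  8:3789  9:967  10:2439  11:1170  12:345  13:252  14:1577  15:1016
  16:2203  17:3104  18:1316  19:2592  20:2267  21:1520  22:1450  23:1229
  24:1815  25:986  26:992  27:2797  28:2077  29:362  30:808  31:3444
  32:715  33:862  34:154  35:2049  36:1055  37:261  38:2331  39:3843
  40:1584  41:3773  42:1363  43:452  44:534  45:458  46:2339  47:3645
  48:624  49:184  50:3260  51:1362  52:3407  53:654  54:1395  55:3567
  56:601  57:1730  58:2113  59:3378  60:395  61:968  62:3391
Giant step factor: 952^(-63) ≡ 3747 (mod 3907).
Scan 2283·3747^i mod 3907 for i = 0, 1, …:
  i=0: 2283   i=1: 1978
Match at i=1, j=7: x = 1·63 + 7 = 70.

70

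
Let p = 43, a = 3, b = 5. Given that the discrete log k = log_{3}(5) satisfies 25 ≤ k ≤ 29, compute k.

Compute 3^25 mod 43 = 5, then multiply by 3 repeatedly:
  3^25=5
Found 5 at exponent 25.

25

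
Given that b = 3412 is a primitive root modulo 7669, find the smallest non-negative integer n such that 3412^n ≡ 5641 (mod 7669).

Baby-step giant-step with m = ceil(sqrt(7668)) = 88.
Baby table (3412^j mod 7669 for j=0..87):
  0:1  1:3412  2:202  3:6683  4:2459  5:222  6:5902  7:6499
  8:3509  9:1399  10:3270  11:6514  12:1006  13:4429  14:3818  15:5054
  16:4336  17:931  18:1606  19:4006  20:2314  21:3967  22:7288  23:3758
  24:7397  25:7554  26:6408  27:7446  28:6024  29:968  30:5146  31:3811
  32:4177  33:2922  34:164  35:7400  36:2452  37:7014  38:4488  39:5732
  40:1634  41:7514  42:301  43:7035  44:7119  45:2305  46:3935  47:5470
  48:4963  49:604  50:5556  51:6973  52:2638  53:5119  54:3715  55:6392
  56:6537  57:2792  58:1406  59:4147  60:259  61:1773  62:6304  63:5372
  64:354  65:3815  66:2487  67:3730  68:3889  69:1898  70:3340  71:7615
  72:7477  73:4430  74:7230  75:5256  76:3350  77:3390  78:1828  79:2239
  80:1144  81:7476  82:1018  83:7028  84:6242  85:891  86:3168  87:3595
Giant step factor: 3412^(-88) ≡ 6137 (mod 7669).
Scan 5641·6137^i mod 7669 for i = 0, 1, …:
  i=0: 5641   i=1: 951   i=2: 178   i=3: 3388
  i=4: 1497   i=5: 7296   i=6: 3930   i=7: 7074
  i=8: 6598   i=9: 7275     …   i=62: 1411
  i=63: 1006
Match at i=63, j=12: n = 63·88 + 12 = 5556.

5556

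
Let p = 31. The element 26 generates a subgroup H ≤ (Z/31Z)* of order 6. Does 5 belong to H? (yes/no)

yes

5 ∈ ⟨26⟩ iff 5^6 ≡ 1 (mod 31), since |⟨26⟩| = 6.
5^6 mod 31 = 1.
Since 1 = 1, 5 lies in the subgroup.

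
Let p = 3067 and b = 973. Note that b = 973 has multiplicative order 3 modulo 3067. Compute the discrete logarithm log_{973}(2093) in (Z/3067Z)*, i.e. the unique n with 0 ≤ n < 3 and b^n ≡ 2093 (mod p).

2

Successive powers of 973 modulo 3067:
  973^0=1  973^1=973  973^2=2093
So 973^2 ≡ 2093 (mod 3067), giving n = 2.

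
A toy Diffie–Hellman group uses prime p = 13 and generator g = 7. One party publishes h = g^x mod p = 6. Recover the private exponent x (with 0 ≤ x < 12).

Successive powers of 7 modulo 13:
  7^0=1  7^1=7  7^2=10  7^3=5  7^4=9  7^5=11
  7^6=12  7^7=6
So 7^7 ≡ 6 (mod 13), giving x = 7.

7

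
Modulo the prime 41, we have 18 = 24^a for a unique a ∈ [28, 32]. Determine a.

Compute 24^28 mod 41 = 25, then multiply by 24 repeatedly:
  24^28=25  24^29=26  24^30=9  24^31=11  24^32=18
Found 18 at exponent 32.

32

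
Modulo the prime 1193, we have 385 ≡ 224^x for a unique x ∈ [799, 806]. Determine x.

802

Compute 224^799 mod 1193 = 972, then multiply by 224 repeatedly:
  224^799=972  224^800=602  224^801=39  224^802=385
Found 385 at exponent 802.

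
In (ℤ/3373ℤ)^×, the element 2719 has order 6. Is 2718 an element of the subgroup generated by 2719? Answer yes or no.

2718 ∈ ⟨2719⟩ iff 2718^6 ≡ 1 (mod 3373), since |⟨2719⟩| = 6.
2718^6 mod 3373 = 1.
Since 1 = 1, 2718 lies in the subgroup.

yes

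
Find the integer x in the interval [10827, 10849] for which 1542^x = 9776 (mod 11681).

10833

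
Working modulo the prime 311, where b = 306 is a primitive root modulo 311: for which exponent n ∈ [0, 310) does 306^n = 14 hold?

Baby-step giant-step with m = ceil(sqrt(310)) = 18.
Baby table (306^j mod 311 for j=0..17):
  0:1  1:306  2:25  3:186  4:3  5:296  6:75  7:247
  8:9  9:266  10:225  11:119  12:27  13:176  14:53  15:46
  16:81  17:217
Giant step factor: 306^(-18) ≡ 178 (mod 311).
Scan 14·178^i mod 311 for i = 0, 1, …:
  i=0: 14   i=1: 4   i=2: 90   i=3: 159
  i=4: 1
Match at i=4, j=0: n = 4·18 + 0 = 72.

72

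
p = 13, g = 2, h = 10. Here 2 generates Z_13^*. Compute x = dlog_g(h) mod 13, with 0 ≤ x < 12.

Successive powers of 2 modulo 13:
  2^0=1  2^1=2  2^2=4  2^3=8  2^4=3  2^5=6
  2^6=12  2^7=11  2^8=9  2^9=5  2^10=10
So 2^10 ≡ 10 (mod 13), giving x = 10.

10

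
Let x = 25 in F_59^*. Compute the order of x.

The order of 25 must divide p − 1 = 58 = 2 · 29.
Divisors: 1, 2, 29, 58.
Check each in increasing order: 25^1 ≡ 25;  25^2 ≡ 35;  25^29 ≡ 1.
Smallest exponent giving 1 is 29.

29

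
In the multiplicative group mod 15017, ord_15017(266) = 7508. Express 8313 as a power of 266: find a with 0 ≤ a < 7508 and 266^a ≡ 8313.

5124

Baby-step giant-step with m = ceil(sqrt(7508)) = 87.
Baby table (266^j mod 15017 for j=0..86):
  0:1  1:266  2:10688  3:4795  4:14042  5:10956  6:998  7:10179
  8:4554  9:10004  10:3055  11:1712  12:4882  13:7150  14:9758  15:12704
  16:439  17:11655  18:6728  19:2625  20:7468  21:4244  22:2629  23:8532
  24:1945  25:6792  26:4632  27:718  28:10784  29:297  30:3917  31:5749
  32:12517  33:10765  34:10260  35:11083  36:4746  37:1008  38:12839  39:6315
  40:12903  41:8322  42:6153  43:14862  44:3821  45:10247  46:7625  47:955
  48:13758  49:10497  50:14057  51:14946  52:11148  53:7019  54:4946  55:9157
  56:3008  57:4227  58:13124  59:7040  60:10532  61:8350  62:13601  63:13786
  64:2928  65:12981  66:14053  67:13882  68:13447  69:2856  70:8846  71:10384
  72:14033  73:8562  74:9925  75:12075  76:13329  77:1502  78:9090  79:203
  80:8947  81:7216  82:12297  83:12313  84:1552  85:7373  86:9008
Giant step factor: 266^(-87) ≡ 5743 (mod 15017).
Scan 8313·5743^i mod 15017 for i = 0, 1, …:
  i=0: 8313   i=1: 2516   i=2: 3034   i=3: 4542
  i=4: 177   i=5: 10372   i=6: 8974   i=7: 14355
  i=8: 12452   i=9: 882     …   i=57: 11567
  i=58: 9090
Match at i=58, j=78: a = 58·87 + 78 = 5124.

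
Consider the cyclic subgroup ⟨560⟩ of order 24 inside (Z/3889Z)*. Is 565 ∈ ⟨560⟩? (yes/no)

565 ∈ ⟨560⟩ iff 565^24 ≡ 1 (mod 3889), since |⟨560⟩| = 24.
565^24 mod 3889 = 144.
Since 144 ≠ 1, 565 does not lie in the subgroup.

no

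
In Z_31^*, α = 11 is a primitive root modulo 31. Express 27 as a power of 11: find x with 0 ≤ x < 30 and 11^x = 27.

Successive powers of 11 modulo 31:
  11^0=1  11^1=11  11^2=28  11^3=29  11^4=9  11^5=6
  11^6=4  11^7=13  11^8=19  11^9=23  11^10=5  11^11=24
  11^12=16  11^13=21  11^14=14  11^15=30  11^16=20  11^17=3
  11^18=2  11^19=22  11^20=25  11^21=27
So 11^21 ≡ 27 (mod 31), giving x = 21.

21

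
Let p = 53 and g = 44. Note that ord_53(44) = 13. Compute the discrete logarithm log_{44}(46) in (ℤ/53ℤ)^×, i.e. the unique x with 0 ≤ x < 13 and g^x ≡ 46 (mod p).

5

Successive powers of 44 modulo 53:
  44^0=1  44^1=44  44^2=28  44^3=13  44^4=42  44^5=46
So 44^5 ≡ 46 (mod 53), giving x = 5.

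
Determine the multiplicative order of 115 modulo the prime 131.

130

The order of 115 must divide p − 1 = 130 = 2 · 5 · 13.
Divisors: 1, 2, 5, 10, 13, 26, 65, 130.
Check each in increasing order: 115^1 ≡ 115;  115^2 ≡ 125;  115^5 ≡ 79;  115^10 ≡ 84;  115^13 ≡ 73;  115^26 ≡ 89;  115^65 ≡ 130;  115^130 ≡ 1.
Smallest exponent giving 1 is 130.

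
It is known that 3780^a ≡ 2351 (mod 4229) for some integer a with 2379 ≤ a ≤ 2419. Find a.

2385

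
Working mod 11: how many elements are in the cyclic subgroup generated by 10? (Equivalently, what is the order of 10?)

2

The order of 10 must divide p − 1 = 10 = 2 · 5.
Divisors: 1, 2, 5, 10.
Check each in increasing order: 10^1 ≡ 10;  10^2 ≡ 1.
Smallest exponent giving 1 is 2.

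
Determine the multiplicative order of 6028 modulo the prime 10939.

1823

The order of 6028 must divide p − 1 = 10938 = 2 · 3 · 1823.
Divisors: 1, 2, 3, 6, 1823, 3646, 5469, 10938.
Check each in increasing order: 6028^1 ≡ 6028;  6028^2 ≡ 8365;  6028^3 ≡ 6369;  6028^6 ≡ 2349;  6028^1823 ≡ 1.
Smallest exponent giving 1 is 1823.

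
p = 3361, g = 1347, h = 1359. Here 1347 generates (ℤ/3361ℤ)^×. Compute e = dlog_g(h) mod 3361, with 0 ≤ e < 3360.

Baby-step giant-step with m = ceil(sqrt(3360)) = 58.
Baby table (1347^j mod 3361 for j=0..57):
  0:1  1:1347  2:2830  3:636  4:2998  5:1745  6:1176  7:1041
  8:690  9:1794  10:3320  11:1910  12:1605  13:812  14:1439  15:2397
  16:2199  17:1012  18:1959  19:388  20:1681  21:2354  22:1415  23:318
  24:1499  25:2553  26:588  27:2201  28:345  29:897  30:1660  31:955
  32:2483  33:406  34:2400  35:2879  36:2780  37:506  38:2660  39:194
  40:2521  41:1177  42:2388  43:159  44:2430  45:2957  46:294  47:2781
  48:1853  49:2129  50:830  51:2158  52:2922  53:203  54:1200  55:3120
  56:1390  57:253
Giant step factor: 1347^(-58) ≡ 2474 (mod 3361).
Scan 1359·2474^i mod 3361 for i = 0, 1, …:
  i=0: 1359   i=1: 1166   i=2: 946   i=3: 1148
  i=4: 107   i=5: 2560   i=6: 1316   i=7: 2336
  i=8: 1705   i=9: 115     …   i=53: 1888
  i=54: 2483
Match at i=54, j=32: e = 54·58 + 32 = 3164.

3164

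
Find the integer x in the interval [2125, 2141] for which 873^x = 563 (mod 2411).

2130

Compute 873^2125 mod 2411 = 1912, then multiply by 873 repeatedly:
  873^2125=1912  873^2126=764  873^2127=1536  873^2128=412  873^2129=437
  873^2130=563
Found 563 at exponent 2130.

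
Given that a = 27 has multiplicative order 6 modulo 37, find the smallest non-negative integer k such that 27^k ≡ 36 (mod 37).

Successive powers of 27 modulo 37:
  27^0=1  27^1=27  27^2=26  27^3=36
So 27^3 ≡ 36 (mod 37), giving k = 3.

3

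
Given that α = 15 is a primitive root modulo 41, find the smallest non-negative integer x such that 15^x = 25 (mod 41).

Successive powers of 15 modulo 41:
  15^0=1  15^1=15  15^2=20  15^3=13  15^4=31  15^5=14
  15^6=5  15^7=34  15^8=18  15^9=24  15^10=32  15^11=29
  15^12=25
So 15^12 ≡ 25 (mod 41), giving x = 12.

12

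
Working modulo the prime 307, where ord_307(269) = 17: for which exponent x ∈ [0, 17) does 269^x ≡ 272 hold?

11

Successive powers of 269 modulo 307:
  269^0=1  269^1=269  269^2=216  269^3=81  269^4=299  269^5=304
  269^6=114  269^7=273  269^8=64  269^9=24  269^10=9  269^11=272
So 269^11 ≡ 272 (mod 307), giving x = 11.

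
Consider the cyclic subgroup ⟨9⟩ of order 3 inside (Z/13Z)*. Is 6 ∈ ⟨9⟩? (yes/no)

⟨9⟩ has order 3; its elements mod 13 are {1, 3, 9}.
6 is not in this set.

no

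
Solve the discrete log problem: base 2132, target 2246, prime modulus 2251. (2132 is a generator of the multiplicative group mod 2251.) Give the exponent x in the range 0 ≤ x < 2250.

103

Baby-step giant-step with m = ceil(sqrt(2250)) = 48.
Baby table (2132^j mod 2251 for j=0..47):
  0:1  1:2132  2:655  3:840  4:1335  5:956  6:1037  7:402
  8:1684  9:2194  10:30  11:932  12:1642  13:439  14:1783  15:1668
  16:1847  17:805  18:998  19:541  20:900  21:948  22:1989  23:1915
  24:1717  25:518  26:1386  27:1640  28:677  29:473  30:2239  31:1428
  32:1144  33:1175  34:1988  35:2034  36:1062  37:1929  38:51  39:684
  40:1891  41:71  42:555  43:1485  44:1114  45:243  46:346  47:1595
Giant step factor: 2132^(-48) ≡ 793 (mod 2251).
Scan 2246·793^i mod 2251 for i = 0, 1, …:
  i=0: 2246   i=1: 537   i=2: 402
Match at i=2, j=7: x = 2·48 + 7 = 103.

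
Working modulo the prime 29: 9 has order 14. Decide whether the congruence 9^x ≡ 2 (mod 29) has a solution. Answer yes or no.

⟨9⟩ has order 14; its elements mod 29 are {1, 4, 5, 6, 7, 9, 13, 16, 20, 22, 23, 24, 25, 28}.
2 is not in this set.

no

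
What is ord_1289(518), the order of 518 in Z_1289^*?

1288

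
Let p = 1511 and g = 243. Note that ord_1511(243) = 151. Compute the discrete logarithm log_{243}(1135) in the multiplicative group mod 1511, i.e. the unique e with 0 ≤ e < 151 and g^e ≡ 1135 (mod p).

Baby-step giant-step with m = ceil(sqrt(151)) = 13.
Baby table (243^j mod 1511 for j=0..12):
  0:1  1:243  2:120  3:451  4:801  5:1235  6:927  7:122
  8:937  9:1041  10:626  11:1018  12:1081
Giant step factor: 243^(-13) ≡ 955 (mod 1511).
Scan 1135·955^i mod 1511 for i = 0, 1, …:
  i=0: 1135   i=1: 538   i=2: 50   i=3: 909
  i=4: 781   i=5: 932   i=6: 81   i=7: 294
  i=8: 1235
Match at i=8, j=5: e = 8·13 + 5 = 109.

109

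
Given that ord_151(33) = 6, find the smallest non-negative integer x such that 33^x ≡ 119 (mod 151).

5

Successive powers of 33 modulo 151:
  33^0=1  33^1=33  33^2=32  33^3=150  33^4=118  33^5=119
So 33^5 ≡ 119 (mod 151), giving x = 5.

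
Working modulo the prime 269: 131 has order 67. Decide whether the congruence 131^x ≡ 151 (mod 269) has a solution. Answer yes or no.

no

151 ∈ ⟨131⟩ iff 151^67 ≡ 1 (mod 269), since |⟨131⟩| = 67.
151^67 mod 269 = 268.
Since 268 ≠ 1, 151 does not lie in the subgroup.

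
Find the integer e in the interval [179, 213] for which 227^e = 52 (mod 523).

Compute 227^179 mod 523 = 513, then multiply by 227 repeatedly:
  227^179=513  227^180=345  227^181=388  227^182=212  227^183=8
  227^184=247  227^185=108  227^186=458  227^187=412  227^188=430
  227^189=332  227^190=52
Found 52 at exponent 190.

190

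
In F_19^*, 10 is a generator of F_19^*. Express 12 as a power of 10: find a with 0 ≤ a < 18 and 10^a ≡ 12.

Successive powers of 10 modulo 19:
  10^0=1  10^1=10  10^2=5  10^3=12
So 10^3 ≡ 12 (mod 19), giving a = 3.

3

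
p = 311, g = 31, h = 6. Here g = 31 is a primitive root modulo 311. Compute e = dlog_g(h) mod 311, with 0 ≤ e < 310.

248

Baby-step giant-step with m = ceil(sqrt(310)) = 18.
Baby table (31^j mod 311 for j=0..17):
  0:1  1:31  2:28  3:246  4:162  5:46  6:182  7:44
  8:120  9:299  10:250  11:286  12:158  13:233  14:70  15:304
  16:94  17:115
Giant step factor: 31^(-18) ≡ 54 (mod 311).
Scan 6·54^i mod 311 for i = 0, 1, …:
  i=0: 6   i=1: 13   i=2: 80   i=3: 277
  i=4: 30   i=5: 65   i=6: 89   i=7: 141
  i=8: 150   i=9: 14   i=10: 134   i=11: 83
  i=12: 128   i=13: 70
Match at i=13, j=14: e = 13·18 + 14 = 248.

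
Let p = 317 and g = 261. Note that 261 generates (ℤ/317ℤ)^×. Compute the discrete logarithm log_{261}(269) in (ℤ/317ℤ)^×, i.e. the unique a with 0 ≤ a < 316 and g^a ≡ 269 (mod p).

Baby-step giant-step with m = ceil(sqrt(316)) = 18.
Baby table (261^j mod 317 for j=0..17):
  0:1  1:261  2:283  3:2  4:205  5:249  6:4  7:93
  8:181  9:8  10:186  11:45  12:16  13:55  14:90  15:32
  16:110  17:180
Giant step factor: 261^(-18) ≡ 213 (mod 317).
Scan 269·213^i mod 317 for i = 0, 1, …:
  i=0: 269   i=1: 237   i=2: 78   i=3: 130
  i=4: 111   i=5: 185   i=6: 97   i=7: 56
  i=8: 199   i=9: 226     …   i=14: 146
  i=15: 32
Match at i=15, j=15: a = 15·18 + 15 = 285.

285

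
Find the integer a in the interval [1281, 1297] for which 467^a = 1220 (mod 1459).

Compute 467^1281 mod 1459 = 721, then multiply by 467 repeatedly:
  467^1281=721  467^1282=1137  467^1283=1362  467^1284=1389  467^1285=867
  467^1286=746  467^1287=1140  467^1288=1304  467^1289=565  467^1290=1235
  467^1291=440  467^1292=1220
Found 1220 at exponent 1292.

1292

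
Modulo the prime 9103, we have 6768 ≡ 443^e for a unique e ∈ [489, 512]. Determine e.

495

Compute 443^489 mod 9103 = 4277, then multiply by 443 repeatedly:
  443^489=4277  443^490=1287  443^491=5755  443^492=625  443^493=3785
  443^494=1803  443^495=6768
Found 6768 at exponent 495.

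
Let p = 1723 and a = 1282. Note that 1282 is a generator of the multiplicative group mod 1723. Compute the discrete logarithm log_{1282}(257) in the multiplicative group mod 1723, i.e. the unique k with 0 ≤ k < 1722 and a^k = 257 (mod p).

Baby-step giant-step with m = ceil(sqrt(1722)) = 42.
Baby table (1282^j mod 1723 for j=0..41):
  0:1  1:1282  2:1505  3:1373  4:1003  5:488  6:167  7:442
  8:1500  9:132  10:370  11:515  12:321  13:1448  14:665  15:1368
  16:1485  17:1578  18:194  19:596  20:783  21:1020  22:1606  23:1630
  24:1384  25:1321  26:1536  27:1486  28:1137  29:1699  30:246  31:63
  32:1508  33:50  34:349  35:1161  36:1453  37:183  38:278  39:1458
  40:1424  41:911
Giant step factor: 1282^(-42) ≡ 891 (mod 1723).
Scan 257·891^i mod 1723 for i = 0, 1, …:
  i=0: 257   i=1: 1551   i=2: 95   i=3: 218
  i=4: 1262   i=5: 1046   i=6: 1566   i=7: 1399
  i=8: 780   i=9: 611     …   i=22: 1311
  i=23: 1630
Match at i=23, j=23: k = 23·42 + 23 = 989.

989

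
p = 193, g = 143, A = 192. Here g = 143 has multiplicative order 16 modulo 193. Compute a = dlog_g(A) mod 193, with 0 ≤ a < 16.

Successive powers of 143 modulo 193:
  143^0=1  143^1=143  143^2=184  143^3=64  143^4=81  143^5=3
  143^6=43  143^7=166  143^8=192
So 143^8 ≡ 192 (mod 193), giving a = 8.

8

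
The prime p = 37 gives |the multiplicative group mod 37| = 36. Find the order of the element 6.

The order of 6 must divide p − 1 = 36 = 2^2 · 3^2.
Divisors: 1, 2, 3, 4, 6, 9, 12, 18, 36.
Check each in increasing order: 6^1 ≡ 6;  6^2 ≡ 36;  6^3 ≡ 31;  6^4 ≡ 1.
Smallest exponent giving 1 is 4.

4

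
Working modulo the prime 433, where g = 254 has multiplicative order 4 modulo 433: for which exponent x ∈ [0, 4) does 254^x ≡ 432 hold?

Successive powers of 254 modulo 433:
  254^0=1  254^1=254  254^2=432
So 254^2 ≡ 432 (mod 433), giving x = 2.

2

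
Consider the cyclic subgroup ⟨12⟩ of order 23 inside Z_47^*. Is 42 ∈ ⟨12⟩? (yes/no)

yes

⟨12⟩ has order 23; its elements mod 47 are {1, 2, 3, 4, 6, 7, 8, 9, 12, 14, 16, 17, 18, 21, 24, 25, 27, 28, 32, 34, 36, 37, 42}.
42 is in this set.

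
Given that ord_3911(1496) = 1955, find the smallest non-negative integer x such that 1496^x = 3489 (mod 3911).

Baby-step giant-step with m = ceil(sqrt(1955)) = 45.
Baby table (1496^j mod 3911 for j=0..44):
  0:1  1:1496  2:924  3:1721  4:1178  5:2338  6:1214  7:1440
  8:3190  9:820  10:2577  11:2857  12:3260  13:3854  14:770  15:2086
  16:3589  17:3252  18:3619  19:1200  20:51  21:1987  22:192  23:1729
  24:1413  25:1908  26:3249  27:3042  28:2339  29:2710  30:2364  31:1000
  32:1998  33:1004  34:160  35:789  36:3133  37:1590  38:752  39:2535
  40:2601  41:3562  42:1970  43:2137  44:1665
Giant step factor: 1496^(-45) ≡ 3844 (mod 3911).
Scan 3489·3844^i mod 3911 for i = 0, 1, …:
  i=0: 3489   i=1: 897   i=2: 2477   i=3: 2214
  i=4: 280   i=5: 795   i=6: 1489   i=7: 1923
  i=8: 222   i=9: 770
Match at i=9, j=14: x = 9·45 + 14 = 419.

419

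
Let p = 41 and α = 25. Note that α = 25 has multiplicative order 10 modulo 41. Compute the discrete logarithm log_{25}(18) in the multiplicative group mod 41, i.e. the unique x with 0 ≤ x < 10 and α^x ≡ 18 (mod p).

4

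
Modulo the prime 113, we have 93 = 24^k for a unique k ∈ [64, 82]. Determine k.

71

Compute 24^64 mod 113 = 49, then multiply by 24 repeatedly:
  24^64=49  24^65=46  24^66=87  24^67=54  24^68=53
  24^69=29  24^70=18  24^71=93
Found 93 at exponent 71.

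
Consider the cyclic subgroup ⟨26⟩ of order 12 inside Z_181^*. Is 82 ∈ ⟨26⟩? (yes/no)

no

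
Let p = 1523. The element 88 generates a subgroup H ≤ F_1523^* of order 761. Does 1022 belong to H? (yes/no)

no

1022 ∈ ⟨88⟩ iff 1022^761 ≡ 1 (mod 1523), since |⟨88⟩| = 761.
1022^761 mod 1523 = 1522.
Since 1522 ≠ 1, 1022 does not lie in the subgroup.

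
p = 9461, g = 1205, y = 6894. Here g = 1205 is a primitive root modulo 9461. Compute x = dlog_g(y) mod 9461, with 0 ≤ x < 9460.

Baby-step giant-step with m = ceil(sqrt(9460)) = 98.
Baby table (1205^j mod 9461 for j=0..97):
  0:1  1:1205  2:4492  3:1168  4:7212  5:5262  6:1840  7:3326
  8:5827  9:1473  10:5758  11:3477  12:8023  13:8034  14:2367  15:4474
  16:7861  17:2044  18:3160  19:4478  20:3220  21:1090  22:7832  23:4943
  24:5346  25:8450  26:2214  27:9329  28:1777  29:3099  30:6661  31:3577
  32:5530  33:3106  34:5635  35:6638  36:4245  37:6285  38:4625  39:596
  40:8605  41:9230  42:5475  43:3058  44:4561  45:8625  46:4947  47:705
  48:7496  49:6886  50:333  51:3903  52:998  53:1043  54:7963  55:1961
  56:7216  57:621  58:886  59:7998  60:6292  61:3599  62:3657  63:7320
  64:2948  65:4465  66:6477  67:8921  68:2109  69:5797  70:3167  71:3452
  72:6281  73:9266  74:1550  75:3933  76:8765  77:3349  78:5159  79:718
  80:4239  81:8516  82:6056  83:3049  84:3177  85:6041  86:3896  87:2024
  88:7443  89:9248  90:8243  91:8226  92:6663  93:5987  94:5053  95:5442
  96:1137  97:7701
Giant step factor: 1205^(-98) ≡ 8457 (mod 9461).
Scan 6894·8457^i mod 9461 for i = 0, 1, …:
  i=0: 6894   i=1: 3876   i=2: 6428   i=3: 8151
  i=4: 161   i=5: 8654   i=6: 6043   i=7: 6790
  i=8: 4221   i=9: 644     …   i=24: 3372
  i=25: 1550
Match at i=25, j=74: x = 25·98 + 74 = 2524.

2524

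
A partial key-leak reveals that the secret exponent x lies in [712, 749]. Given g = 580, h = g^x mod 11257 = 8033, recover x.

Compute 580^712 mod 11257 = 2737, then multiply by 580 repeatedly:
  580^712=2737  580^713=223  580^714=5513  580^715=552  580^716=4964
  580^717=8585  580^718=3706  580^719=10650  580^720=8164  580^721=7180
  580^722=10567  580^723=5052  580^724=3340  580^725=996  580^726=3573
  580^727=1052  580^728=2282  580^729=6491  580^730=4942  580^731=7082
  580^732=10012  580^733=9605  580^734=9942  580^735=2776  580^736=329
  580^737=10708  580^738=8033
Found 8033 at exponent 738.

738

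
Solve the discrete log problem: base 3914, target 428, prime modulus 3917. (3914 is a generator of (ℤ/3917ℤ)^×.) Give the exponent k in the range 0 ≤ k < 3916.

2677

Baby-step giant-step with m = ceil(sqrt(3916)) = 63.
Baby table (3914^j mod 3917 for j=0..62):
  0:1  1:3914  2:9  3:3890  4:81  5:3674  6:729  7:1730
  8:2644  9:3819  10:294  11:3035  12:2646  13:3813  14:312  15:2981
  16:2808  17:3327  18:1770  19:2524  20:262  21:3131  22:2358  23:760
  24:1637  25:2923  26:2982  27:2805  28:3336  29:1743  30:2605  31:19
  32:3860  33:171  34:3404  35:1539  36:3217  37:2100  38:1534  39:3232
  40:2055  41:1669  42:2827  43:3270  44:1941  45:2011  46:1801  47:2431
  48:541  49:2294  50:952  51:1061  52:734  53:1715  54:2689  55:3684
  56:699  57:1820  58:2374  59:712  60:1781  61:2491  62:361
Giant step factor: 3914^(-63) ≡ 1765 (mod 3917).
Scan 428·1765^i mod 3917 for i = 0, 1, …:
  i=0: 428   i=1: 3356   i=2: 836   i=3: 2748
  i=4: 974   i=5: 3464   i=6: 3440   i=7: 250
  i=8: 2546   i=9: 891     …   i=41: 2925
  i=42: 19
Match at i=42, j=31: k = 42·63 + 31 = 2677.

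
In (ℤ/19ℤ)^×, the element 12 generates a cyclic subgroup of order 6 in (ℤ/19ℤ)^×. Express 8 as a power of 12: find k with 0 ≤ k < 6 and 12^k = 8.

5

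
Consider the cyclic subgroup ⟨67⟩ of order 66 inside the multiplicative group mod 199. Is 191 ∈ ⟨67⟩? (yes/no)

191 ∈ ⟨67⟩ iff 191^66 ≡ 1 (mod 199), since |⟨67⟩| = 66.
191^66 mod 199 = 1.
Since 1 = 1, 191 lies in the subgroup.

yes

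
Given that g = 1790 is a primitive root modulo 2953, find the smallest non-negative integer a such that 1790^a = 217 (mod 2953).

Baby-step giant-step with m = ceil(sqrt(2952)) = 55.
Baby table (1790^j mod 2953 for j=0..54):
  0:1  1:1790  2:95  3:1729  4:166  5:1840  6:1005  7:573
  8:979  9:1281  10:1462  11:622  12:99  13:30  14:546  15:2850
  16:1669  17:2027  18:2046  19:620  20:2425  21:2793  22:41  23:2518
  24:942  25:17  26:900  27:1615  28:2816  29:2822  30:1750  31:2320
  32:882  33:1878  34:1106  35:1230  36:1715  37:1683  38:510  39:423
  40:1202  41:1796  42:1976  43:2299  44:1681  45:2836  46:233  47:697
  48:1464  49:1249  50:289  51:535  52:878  53:624  54:726
Giant step factor: 1790^(-55) ≡ 1651 (mod 2953).
Scan 217·1651^i mod 2953 for i = 0, 1, …:
  i=0: 217   i=1: 954   i=2: 1105   i=3: 2354
  i=4: 306   i=5: 243   i=6: 2538   i=7: 2884
  i=8: 1248   i=9: 2207     …   i=15: 964
  i=16: 2850
Match at i=16, j=15: a = 16·55 + 15 = 895.

895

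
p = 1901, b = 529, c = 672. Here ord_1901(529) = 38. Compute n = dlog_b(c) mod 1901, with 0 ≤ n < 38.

Successive powers of 529 modulo 1901:
  529^0=1  529^1=529  529^2=394  529^3=1217  529^4=1255  529^5=446
  529^6=210  529^7=832  529^8=997  529^9=836  529^10=1212  529^11=511
  529^12=377  529^13=1729  529^14=260  529^15=668  529^16=1687  529^17=854
  529^18=1229  529^19=1900  529^20=1372  529^21=1507  529^22=684  529^23=646
  529^24=1455  529^25=1691  529^26=1069  529^27=904  529^28=1065  529^29=689
  529^30=1390  529^31=1524  529^32=172  529^33=1641  529^34=1233  529^35=214
  529^36=1047  529^37=672
So 529^37 ≡ 672 (mod 1901), giving n = 37.

37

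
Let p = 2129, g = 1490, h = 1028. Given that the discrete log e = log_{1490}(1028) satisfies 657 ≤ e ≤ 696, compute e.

Compute 1490^657 mod 2129 = 1318, then multiply by 1490 repeatedly:
  1490^657=1318  1490^658=882  1490^659=587  1490^660=1740  1490^661=1607
  1490^662=1434  1490^663=1273  1490^664=1960  1490^665=1541  1490^666=1028
Found 1028 at exponent 666.

666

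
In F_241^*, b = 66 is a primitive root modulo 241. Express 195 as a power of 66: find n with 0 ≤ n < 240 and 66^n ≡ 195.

91

Baby-step giant-step with m = ceil(sqrt(240)) = 16.
Baby table (66^j mod 241 for j=0..15):
  0:1  1:66  2:18  3:224  4:83  5:176  6:48  7:35
  8:141  9:148  10:128  11:13  12:135  13:234  14:20  15:115
Giant step factor: 66^(-16) ≡ 160 (mod 241).
Scan 195·160^i mod 241 for i = 0, 1, …:
  i=0: 195   i=1: 111   i=2: 167   i=3: 210
  i=4: 101   i=5: 13
Match at i=5, j=11: n = 5·16 + 11 = 91.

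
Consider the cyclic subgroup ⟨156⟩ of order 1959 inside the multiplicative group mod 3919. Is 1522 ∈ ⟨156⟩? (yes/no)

no

1522 ∈ ⟨156⟩ iff 1522^1959 ≡ 1 (mod 3919), since |⟨156⟩| = 1959.
1522^1959 mod 3919 = 3918.
Since 3918 ≠ 1, 1522 does not lie in the subgroup.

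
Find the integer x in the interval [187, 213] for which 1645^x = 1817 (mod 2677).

203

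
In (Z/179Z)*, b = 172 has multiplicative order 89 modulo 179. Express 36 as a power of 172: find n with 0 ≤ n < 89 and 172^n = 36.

Successive powers of 172 modulo 179:
  172^0=1  172^1=172  172^2=49  172^3=15  172^4=74  172^5=19
  172^6=46  172^7=36
So 172^7 ≡ 36 (mod 179), giving n = 7.

7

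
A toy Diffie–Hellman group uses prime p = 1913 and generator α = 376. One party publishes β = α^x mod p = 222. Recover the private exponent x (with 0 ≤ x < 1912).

Baby-step giant-step with m = ceil(sqrt(1912)) = 44.
Baby table (376^j mod 1913 for j=0..43):
  0:1  1:376  2:1727  3:845  4:162  5:1609  6:476  7:1067
  8:1375  9:490  10:592  11:684  12:842  13:947  14:254  15:1767
  16:581  17:374  18:975  19:1217  20:385  21:1285  22:1084  23:115
  24:1154  25:1566  26:1525  27:1413  28:1387  29:1176  30:273  31:1259
  32:873  33:1125  34:227  35:1180  36:1777  37:515  38:427  39:1773
  40:924  41:1171  42:306  43:276
Giant step factor: 376^(-44) ≡ 900 (mod 1913).
Scan 222·900^i mod 1913 for i = 0, 1, …:
  i=0: 222   i=1: 848   i=2: 1826   i=3: 133
  i=4: 1094   i=5: 1318   i=6: 140   i=7: 1655
  i=8: 1186   i=9: 1859     …   i=27: 212
  i=28: 1413
Match at i=28, j=27: x = 28·44 + 27 = 1259.

1259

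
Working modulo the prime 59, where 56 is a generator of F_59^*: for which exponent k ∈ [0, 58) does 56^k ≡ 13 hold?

27

Successive powers of 56 modulo 59:
  56^0=1  56^1=56  56^2=9  56^3=32  56^4=22  56^5=52
  56^6=21  56^7=55  56^8=12  56^9=23  56^10=49  56^11=30
  56^12=28  56^13=34  56^14=16  56^15=11  56^16=26  56^17=40
  56^18=57  56^19=6  56^20=41  56^21=54  56^22=15  56^23=14
  56^24=17  56^25=8  56^26=35  56^27=13
So 56^27 ≡ 13 (mod 59), giving k = 27.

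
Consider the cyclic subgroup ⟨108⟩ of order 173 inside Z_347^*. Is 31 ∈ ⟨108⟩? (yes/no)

yes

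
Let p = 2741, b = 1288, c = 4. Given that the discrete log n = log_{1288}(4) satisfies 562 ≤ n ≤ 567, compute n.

Compute 1288^562 mod 2741 = 2118, then multiply by 1288 repeatedly:
  1288^562=2118  1288^563=689  1288^564=2089  1288^565=1711  1288^566=4
Found 4 at exponent 566.

566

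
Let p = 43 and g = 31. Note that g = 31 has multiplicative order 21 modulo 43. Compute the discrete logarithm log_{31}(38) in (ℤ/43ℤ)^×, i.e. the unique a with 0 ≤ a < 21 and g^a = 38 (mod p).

Successive powers of 31 modulo 43:
  31^0=1  31^1=31  31^2=15  31^3=35  31^4=10  31^5=9
  31^6=21  31^7=6  31^8=14  31^9=4  31^10=38
So 31^10 ≡ 38 (mod 43), giving a = 10.

10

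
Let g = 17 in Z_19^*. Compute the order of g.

The order of 17 must divide p − 1 = 18 = 2 · 3^2.
Divisors: 1, 2, 3, 6, 9, 18.
Check each in increasing order: 17^1 ≡ 17;  17^2 ≡ 4;  17^3 ≡ 11;  17^6 ≡ 7;  17^9 ≡ 1.
Smallest exponent giving 1 is 9.

9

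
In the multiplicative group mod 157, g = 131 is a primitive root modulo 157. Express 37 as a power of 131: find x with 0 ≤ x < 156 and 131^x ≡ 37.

124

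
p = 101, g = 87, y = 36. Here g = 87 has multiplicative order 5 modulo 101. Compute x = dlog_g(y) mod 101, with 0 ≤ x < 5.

Successive powers of 87 modulo 101:
  87^0=1  87^1=87  87^2=95  87^3=84  87^4=36
So 87^4 ≡ 36 (mod 101), giving x = 4.

4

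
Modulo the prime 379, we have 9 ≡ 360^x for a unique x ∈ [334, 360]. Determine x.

358

Compute 360^334 mod 379 = 95, then multiply by 360 repeatedly:
  360^334=95  360^335=90  360^336=185  360^337=275  360^338=81
  360^339=356  360^340=58  360^341=35  360^342=93  360^343=128
  360^344=221  360^345=349  360^346=191  360^347=161  360^348=352
  360^349=134  360^350=107  360^351=241  360^352=348  360^353=210
  360^354=179  360^355=10  360^356=189  360^357=199  360^358=9
Found 9 at exponent 358.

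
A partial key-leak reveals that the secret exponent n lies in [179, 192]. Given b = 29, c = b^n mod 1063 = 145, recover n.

Compute 29^179 mod 1063 = 168, then multiply by 29 repeatedly:
  29^179=168  29^180=620  29^181=972  29^182=550  29^183=5
  29^184=145
Found 145 at exponent 184.

184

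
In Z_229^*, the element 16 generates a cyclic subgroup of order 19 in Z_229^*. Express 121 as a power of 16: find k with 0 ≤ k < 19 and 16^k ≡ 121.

Successive powers of 16 modulo 229:
  16^0=1  16^1=16  16^2=27  16^3=203  16^4=42  16^5=214
  16^6=218  16^7=53  16^8=161  16^9=57  16^10=225  16^11=165
  16^12=121
So 16^12 ≡ 121 (mod 229), giving k = 12.

12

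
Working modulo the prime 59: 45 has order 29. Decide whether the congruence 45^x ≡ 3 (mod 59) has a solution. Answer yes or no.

3 ∈ ⟨45⟩ iff 3^29 ≡ 1 (mod 59), since |⟨45⟩| = 29.
3^29 mod 59 = 1.
Since 1 = 1, 3 lies in the subgroup.

yes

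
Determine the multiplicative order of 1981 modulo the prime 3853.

1284

The order of 1981 must divide p − 1 = 3852 = 2^2 · 3^2 · 107.
Divisors: 1, 2, 3, 4, 6, 9, 12, 18, 36, 107, 214, 321, 428, 642, 963, 1284, 1926, 3852.
Check each in increasing order: 1981^1 ≡ 1981;  1981^2 ≡ 2007;  1981^3 ≡ 3424;  1981^4 ≡ 1664;  1981^6 ≡ 2950;  1981^9 ≡ 2087;  1981^12 ≡ 2426;  1981^18 ≡ 1679;  1981^36 ≡ 2498;  1981^107 ≡ 863;  1981^214 ≡ 1140;  1981^321 ≡ 1305;  1981^428 ≡ 1139;  1981^642 ≡ 3852;  1981^963 ≡ 2548;  1981^1284 ≡ 1.
Smallest exponent giving 1 is 1284.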